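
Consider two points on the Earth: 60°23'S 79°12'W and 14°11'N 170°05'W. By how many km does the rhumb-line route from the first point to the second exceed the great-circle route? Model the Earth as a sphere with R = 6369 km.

324 km

Great circle: cos σ = sin φ₁ sin φ₂ + cos φ₁ cos φ₂ cos Δλ,  σ = 1.7930 rad → d_gc = 11419.7 km
Rhumb line: Δψ = +1.5805, q = Δφ/Δψ = 0.8234, d_rh = R√(Δφ²+q²Δλ²) = 11743.3 km
Excess = 11743.3 − 11419.7 = 323.6 ≈ 324 km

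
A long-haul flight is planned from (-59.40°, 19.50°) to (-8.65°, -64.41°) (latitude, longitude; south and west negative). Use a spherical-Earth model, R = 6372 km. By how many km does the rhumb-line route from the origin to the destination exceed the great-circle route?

Great circle: cos σ = sin φ₁ sin φ₂ + cos φ₁ cos φ₂ cos Δλ,  σ = 1.3869 rad → d_gc = 8837.4 km
Rhumb line: Δψ = +1.1447, q = Δφ/Δψ = 0.7738, d_rh = R√(Δφ²+q²Δλ²) = 9165.2 km
Excess = 9165.2 − 8837.4 = 327.8 ≈ 328 km

328 km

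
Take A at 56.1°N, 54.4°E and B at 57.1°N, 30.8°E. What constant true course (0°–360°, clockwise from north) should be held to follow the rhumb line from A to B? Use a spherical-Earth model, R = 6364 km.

274.4°

Δψ = ln[tan(π/4+φ₂/2)/tan(π/4+φ₁/2)] = +0.0317
Δλ = -0.4119 rad (taken the short way round)
course = atan2(Δλ, Δψ) = 274.40°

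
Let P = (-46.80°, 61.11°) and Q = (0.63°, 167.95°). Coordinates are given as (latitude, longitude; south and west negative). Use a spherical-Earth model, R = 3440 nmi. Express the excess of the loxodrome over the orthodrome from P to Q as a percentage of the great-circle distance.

3.6%

Great circle: σ = 1.7786 rad → d_gc = Rσ = 6118.4 nmi
Rhumb: Δφ = +0.8278, Δλ = +1.8647, Δψ = +0.9375, q = Δφ/Δψ = 0.8830 → d_rh = R√(Δφ²+q²Δλ²) = 6339.5 nmi
Excess = (6339.5 − 6118.4) / 6118.4 = 221.1 / 6118.4 = 3.61% ≈ 3.6%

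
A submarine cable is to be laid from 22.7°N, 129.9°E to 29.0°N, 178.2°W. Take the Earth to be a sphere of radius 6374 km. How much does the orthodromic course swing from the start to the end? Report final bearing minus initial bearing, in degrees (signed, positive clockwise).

Initial bearing θ₁ = atan2(sin Δλ cos φ₂, cos φ₁ sin φ₂ − sin φ₁ cos φ₂ cos Δλ) = 70.85°
Final bearing θ₂ = (initial bearing from the destination back to the start) + 180° = 94.85°
Δθ = θ₂ − θ₁ = +24.0°

+24.0°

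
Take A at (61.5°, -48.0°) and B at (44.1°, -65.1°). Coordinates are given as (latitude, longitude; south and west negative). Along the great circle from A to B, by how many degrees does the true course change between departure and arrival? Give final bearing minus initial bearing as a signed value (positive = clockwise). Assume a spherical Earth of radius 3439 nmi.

-13.8°

At departure: θ₁ = atan2(sin Δλ cos φ₂, cos φ₁ sin φ₂ − sin φ₁ cos φ₂ cos Δλ) = 217.91°
At arrival: θ₂ = atan2(sin Δλ cos φ₁, −cos φ₂ sin φ₁ + sin φ₂ cos φ₁ cos Δλ) = 204.10°
Δθ = θ₂ − θ₁ = -13.8°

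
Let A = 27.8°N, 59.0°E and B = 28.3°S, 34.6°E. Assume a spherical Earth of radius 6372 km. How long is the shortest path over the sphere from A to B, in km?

6759 km

cos σ = sin φ₁ sin φ₂ + cos φ₁ cos φ₂ cos Δλ
      = sin(27.80°)sin(-28.30°) + cos(27.80°)cos(-28.30°)cos(-24.40°) = 0.4882
σ = 60.779° → d = Rσ = 6372·1.06079 = 6759 km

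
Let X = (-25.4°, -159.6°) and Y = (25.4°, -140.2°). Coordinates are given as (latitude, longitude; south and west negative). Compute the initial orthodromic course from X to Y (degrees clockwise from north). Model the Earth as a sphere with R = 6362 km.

θ = atan2( sin Δλ·cos φ₂ ,  cos φ₁ sin φ₂ − sin φ₁ cos φ₂ cos Δλ )
  = atan2(+0.3001, +0.7529) = 21.73°

21.7°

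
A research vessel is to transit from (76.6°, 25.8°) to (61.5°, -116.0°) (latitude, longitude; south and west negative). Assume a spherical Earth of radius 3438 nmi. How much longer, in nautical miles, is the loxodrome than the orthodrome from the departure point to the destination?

657 nmi

Great circle: cos σ = sin φ₁ sin φ₂ + cos φ₁ cos φ₂ cos Δλ,  σ = 0.6951 rad → d_gc = 2389.7 nmi
Rhumb line: Δψ = -0.7710, q = Δφ/Δψ = 0.3418, d_rh = R√(Δφ²+q²Δλ²) = 3046.3 nmi
Excess = 3046.3 − 2389.7 = 656.6 ≈ 657 nmi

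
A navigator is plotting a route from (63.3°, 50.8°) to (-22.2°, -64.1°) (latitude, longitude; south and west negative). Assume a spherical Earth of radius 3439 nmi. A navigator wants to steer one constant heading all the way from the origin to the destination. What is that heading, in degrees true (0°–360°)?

227.5°

Meridional parts: M(φ₁)=+1.4384, M(φ₂)=-0.3975 → ΔM = -1.8359;  Δλ = -2.0054 rad
tan C = Δλ / ΔM = +1.0923 → C = 227.53°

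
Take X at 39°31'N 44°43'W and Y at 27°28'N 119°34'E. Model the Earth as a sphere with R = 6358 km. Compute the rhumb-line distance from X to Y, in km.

Δψ = ln[tan(π/4+φ₂/2)/tan(π/4+φ₁/2)] = -0.2531;  Δφ = -0.2103 rad,  Δλ = +2.8673 rad
q = Δφ/Δψ = 0.8311
d = R·√(Δφ² + q²Δλ²) = 6358·2.39219 = 15210 km

15210 km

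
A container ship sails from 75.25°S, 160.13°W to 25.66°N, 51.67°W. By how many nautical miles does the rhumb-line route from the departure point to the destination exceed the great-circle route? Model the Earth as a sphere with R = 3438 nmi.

419 nmi

Great circle: cos σ = sin φ₁ sin φ₂ + cos φ₁ cos φ₂ cos Δλ,  σ = 2.0845 rad → d_gc = 7166.6 nmi
Rhumb line: Δψ = +2.5082, q = Δφ/Δψ = 0.7022, d_rh = R√(Δφ²+q²Δλ²) = 7586.0 nmi
Excess = 7586.0 − 7166.6 = 419.4 ≈ 419 nmi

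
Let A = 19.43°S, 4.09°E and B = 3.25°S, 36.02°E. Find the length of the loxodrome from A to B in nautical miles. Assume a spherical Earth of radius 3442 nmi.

2111 nmi

Δψ = ln[tan(π/4+φ₂/2)/tan(π/4+φ₁/2)] = +0.2891;  Δφ = +0.2824 rad,  Δλ = +0.5573 rad
q = Δφ/Δψ = 0.9770
d = R·√(Δφ² + q²Δλ²) = 3442·0.61332 = 2111 nmi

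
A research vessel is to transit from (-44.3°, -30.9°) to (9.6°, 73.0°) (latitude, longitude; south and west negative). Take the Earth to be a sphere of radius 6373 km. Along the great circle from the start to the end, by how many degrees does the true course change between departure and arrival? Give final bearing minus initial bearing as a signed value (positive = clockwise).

Initial bearing θ₁ = atan2(sin Δλ cos φ₂, cos φ₁ sin φ₂ − sin φ₁ cos φ₂ cos Δλ) = 92.76°
Final bearing θ₂ = (initial bearing from the destination back to the start) + 180° = 46.47°
Δθ = θ₂ − θ₁ = -46.3°

-46.3°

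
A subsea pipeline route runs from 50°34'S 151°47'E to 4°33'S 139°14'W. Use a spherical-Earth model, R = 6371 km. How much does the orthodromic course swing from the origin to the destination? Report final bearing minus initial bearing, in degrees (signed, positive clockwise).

-38.1°

Initial bearing θ₁ = atan2(sin Δλ cos φ₂, cos φ₁ sin φ₂ − sin φ₁ cos φ₂ cos Δλ) = 76.36°
Final bearing θ₂ = (initial bearing from the destination back to the start) + 180° = 38.26°
Δθ = θ₂ − θ₁ = -38.1°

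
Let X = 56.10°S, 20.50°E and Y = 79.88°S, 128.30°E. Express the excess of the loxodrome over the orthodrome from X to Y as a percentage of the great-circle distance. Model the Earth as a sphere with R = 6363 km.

Great circle: σ = 0.6646 rad → d_gc = Rσ = 4229.1 km
Rhumb: Δφ = -0.4150, Δλ = +1.8815, Δψ = -1.2361, q = Δφ/Δψ = 0.3358 → d_rh = R√(Δφ²+q²Δλ²) = 4809.7 km
Excess = (4809.7 − 4229.1) / 4229.1 = 580.6 / 4229.1 = 13.73% ≈ 13.7%

13.7%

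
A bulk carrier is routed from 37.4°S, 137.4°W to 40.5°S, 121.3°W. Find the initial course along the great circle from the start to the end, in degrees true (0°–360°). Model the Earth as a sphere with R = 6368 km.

θ = atan2( sin Δλ·cos φ₂ ,  cos φ₁ sin φ₂ − sin φ₁ cos φ₂ cos Δλ )
  = atan2(+0.2109, -0.0722) = 108.90°

108.9°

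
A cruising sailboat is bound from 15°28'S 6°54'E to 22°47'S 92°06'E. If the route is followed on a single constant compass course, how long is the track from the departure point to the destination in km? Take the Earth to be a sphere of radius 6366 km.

Rhumb course C = atan2(Δλ, Δψ) with Δψ = ln[tan(π/4+φ₂/2)/tan(π/4+φ₁/2)] = -0.1353, Δλ = +1.4870 → C = 95.20°
d = R·|Δφ| / |cos C| = 6366·0.12770 / 0.09060 = 8973 km

8973 km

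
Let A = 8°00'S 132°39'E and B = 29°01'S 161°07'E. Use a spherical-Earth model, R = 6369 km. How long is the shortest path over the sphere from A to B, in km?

Haversine: a = sin²(Δφ/2)+cos φ₁ cos φ₂ sin²(Δλ/2) = 0.08561;  σ = 2·atan2(√a,√(1−a))
σ = 34.027° → d = Rσ = 6369·0.59388 = 3782 km

3782 km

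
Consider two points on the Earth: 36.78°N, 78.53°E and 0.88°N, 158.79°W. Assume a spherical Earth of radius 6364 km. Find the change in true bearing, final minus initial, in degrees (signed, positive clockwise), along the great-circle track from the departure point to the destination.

Initial bearing θ₁ = atan2(sin Δλ cos φ₂, cos φ₁ sin φ₂ − sin φ₁ cos φ₂ cos Δλ) = 68.26°
Final bearing θ₂ = (initial bearing from the destination back to the start) + 180° = 131.92°
Δθ = θ₂ − θ₁ = +63.7°

+63.7°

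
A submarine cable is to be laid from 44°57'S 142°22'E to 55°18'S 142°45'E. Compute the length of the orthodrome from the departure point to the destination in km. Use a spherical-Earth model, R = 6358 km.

cos σ = sin φ₁ sin φ₂ + cos φ₁ cos φ₂ cos Δλ
      = sin(-44.95°)sin(-55.30°) + cos(-44.95°)cos(-55.30°)cos(0.38°) = 0.9837
σ = 10.353° → d = Rσ = 6358·0.18069 = 1149 km

1149 km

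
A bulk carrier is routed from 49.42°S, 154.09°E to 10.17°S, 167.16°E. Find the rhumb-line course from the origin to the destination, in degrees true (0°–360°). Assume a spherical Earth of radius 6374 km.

Meridional parts: M(φ₁)=-0.9950, M(φ₂)=-0.1784 → ΔM = +0.8166;  Δλ = +0.2281 rad
tan C = Δλ / ΔM = +0.2794 → C = 15.61°

15.6°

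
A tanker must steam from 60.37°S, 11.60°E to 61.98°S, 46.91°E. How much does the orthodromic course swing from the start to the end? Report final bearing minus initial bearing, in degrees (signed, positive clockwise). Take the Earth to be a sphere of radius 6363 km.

-31.2°

At departure: θ₁ = atan2(sin Δλ cos φ₂, cos φ₁ sin φ₂ − sin φ₁ cos φ₂ cos Δλ) = 110.81°
At arrival: θ₂ = atan2(sin Δλ cos φ₁, −cos φ₂ sin φ₁ + sin φ₂ cos φ₁ cos Δλ) = 79.65°
Δθ = θ₂ − θ₁ = -31.2°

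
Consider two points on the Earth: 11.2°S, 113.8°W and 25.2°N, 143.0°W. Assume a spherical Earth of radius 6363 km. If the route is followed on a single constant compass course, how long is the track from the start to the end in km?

Δψ = ln[tan(π/4+φ₂/2)/tan(π/4+φ₁/2)] = +0.6515;  Δφ = +0.6353 rad,  Δλ = -0.5096 rad
q = Δφ/Δψ = 0.9752
d = R·√(Δφ² + q²Δλ²) = 6363·0.80660 = 5132 km

5132 km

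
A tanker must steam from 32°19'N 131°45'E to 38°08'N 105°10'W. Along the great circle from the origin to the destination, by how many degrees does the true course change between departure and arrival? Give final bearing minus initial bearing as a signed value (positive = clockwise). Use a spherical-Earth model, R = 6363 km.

At departure: θ₁ = atan2(sin Δλ cos φ₂, cos φ₁ sin φ₂ − sin φ₁ cos φ₂ cos Δλ) = 41.25°
At arrival: θ₂ = atan2(sin Δλ cos φ₁, −cos φ₂ sin φ₁ + sin φ₂ cos φ₁ cos Δλ) = 134.89°
Δθ = θ₂ − θ₁ = +93.6°

+93.6°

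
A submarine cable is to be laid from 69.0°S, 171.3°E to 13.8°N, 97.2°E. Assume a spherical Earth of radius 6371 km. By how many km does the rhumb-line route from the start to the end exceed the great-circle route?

264 km

Great circle: cos σ = sin φ₁ sin φ₂ + cos φ₁ cos φ₂ cos Δλ,  σ = 1.6985 rad → d_gc = 10821.1 km
Rhumb line: Δψ = +1.9288, q = Δφ/Δψ = 0.7492, d_rh = R√(Δφ²+q²Δλ²) = 11085.1 km
Excess = 11085.1 − 10821.1 = 264.0 ≈ 264 km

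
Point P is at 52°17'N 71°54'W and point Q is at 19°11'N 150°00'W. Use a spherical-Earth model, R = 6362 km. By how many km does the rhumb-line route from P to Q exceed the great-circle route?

241 km

Great circle: cos σ = sin φ₁ sin φ₂ + cos φ₁ cos φ₂ cos Δλ,  σ = 1.1820 rad → d_gc = 7519.9 km
Rhumb line: Δψ = -0.7330, q = Δφ/Δψ = 0.7882, d_rh = R√(Δφ²+q²Δλ²) = 7760.5 km
Excess = 7760.5 − 7519.9 = 240.6 ≈ 241 km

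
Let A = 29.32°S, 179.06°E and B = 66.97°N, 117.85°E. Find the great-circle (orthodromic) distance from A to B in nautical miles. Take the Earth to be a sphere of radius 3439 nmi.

cos σ = sin φ₁ sin φ₂ + cos φ₁ cos φ₂ cos Δλ
      = sin(-29.32°)sin(66.97°) + cos(-29.32°)cos(66.97°)cos(-61.21°) = -0.2864
σ = 106.642° → d = Rσ = 3439·1.86125 = 6401 nmi

6401 nmi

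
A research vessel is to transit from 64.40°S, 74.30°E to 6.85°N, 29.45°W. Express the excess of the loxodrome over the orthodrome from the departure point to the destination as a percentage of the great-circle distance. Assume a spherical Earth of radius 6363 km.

Great circle: σ = 1.7819 rad → d_gc = Rσ = 11338.2 km
Rhumb: Δφ = +1.2435, Δλ = -1.8108, Δψ = +1.6018, q = Δφ/Δψ = 0.7763 → d_rh = R√(Δφ²+q²Δλ²) = 11942.6 km
Excess = (11942.6 − 11338.2) / 11338.2 = 604.4 / 11338.2 = 5.33% ≈ 5.3%

5.3%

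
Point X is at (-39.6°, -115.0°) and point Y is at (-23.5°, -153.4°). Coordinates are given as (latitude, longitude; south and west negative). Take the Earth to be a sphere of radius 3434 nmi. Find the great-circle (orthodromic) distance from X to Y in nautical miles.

cos σ = sin φ₁ sin φ₂ + cos φ₁ cos φ₂ cos Δλ
      = sin(-39.60°)sin(-23.50°) + cos(-39.60°)cos(-23.50°)cos(-38.40°) = 0.8079
σ = 36.105° → d = Rσ = 3434·0.63016 = 2164 nmi

2164 nmi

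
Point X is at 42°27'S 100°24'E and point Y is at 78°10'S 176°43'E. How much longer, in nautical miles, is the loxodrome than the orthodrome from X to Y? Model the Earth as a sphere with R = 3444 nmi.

161 nmi

Great circle: cos σ = sin φ₁ sin φ₂ + cos φ₁ cos φ₂ cos Δλ,  σ = 0.8004 rad → d_gc = 2756.7 nmi
Rhumb line: Δψ = -1.4471, q = Δφ/Δψ = 0.4308, d_rh = R√(Δφ²+q²Δλ²) = 2917.9 nmi
Excess = 2917.9 − 2756.7 = 161.2 ≈ 161 nmi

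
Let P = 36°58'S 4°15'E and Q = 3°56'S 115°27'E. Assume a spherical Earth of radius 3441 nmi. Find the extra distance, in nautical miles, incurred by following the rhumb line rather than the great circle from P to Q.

194 nmi

Great circle: cos σ = sin φ₁ sin φ₂ + cos φ₁ cos φ₂ cos Δλ,  σ = 1.8204 rad → d_gc = 6263.9 nmi
Rhumb line: Δψ = +0.6266, q = Δφ/Δψ = 0.9202, d_rh = R√(Δφ²+q²Δλ²) = 6457.5 nmi
Excess = 6457.5 − 6263.9 = 193.6 ≈ 194 nmi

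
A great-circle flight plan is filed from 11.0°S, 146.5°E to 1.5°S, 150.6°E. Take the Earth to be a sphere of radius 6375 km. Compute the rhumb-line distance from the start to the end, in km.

1150 km

Δψ = ln[tan(π/4+φ₂/2)/tan(π/4+φ₁/2)] = +0.1670;  Δφ = +0.1658 rad,  Δλ = +0.0716 rad
q = Δφ/Δψ = 0.9929
d = R·√(Δφ² + q²Δλ²) = 6375·0.18039 = 1150 km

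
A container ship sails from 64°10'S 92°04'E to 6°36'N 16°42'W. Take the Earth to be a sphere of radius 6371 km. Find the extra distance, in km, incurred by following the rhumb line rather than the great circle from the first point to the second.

Great circle: cos σ = sin φ₁ sin φ₂ + cos φ₁ cos φ₂ cos Δλ,  σ = 1.8160 rad → d_gc = 11569.5 km
Rhumb line: Δψ = +1.5880, q = Δφ/Δψ = 0.7778, d_rh = R√(Δφ²+q²Δλ²) = 12263.9 km
Excess = 12263.9 − 11569.5 = 694.4 ≈ 694 km

694 km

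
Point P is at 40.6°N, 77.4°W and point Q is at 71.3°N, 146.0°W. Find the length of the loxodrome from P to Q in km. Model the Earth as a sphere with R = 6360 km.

5233 km

Rhumb course C = atan2(Δλ, Δψ) with Δψ = ln[tan(π/4+φ₂/2)/tan(π/4+φ₁/2)] = +1.0273, Δλ = -1.1973 → C = 310.63°
d = R·|Δφ| / |cos C| = 6360·0.53582 / 0.65117 = 5233 km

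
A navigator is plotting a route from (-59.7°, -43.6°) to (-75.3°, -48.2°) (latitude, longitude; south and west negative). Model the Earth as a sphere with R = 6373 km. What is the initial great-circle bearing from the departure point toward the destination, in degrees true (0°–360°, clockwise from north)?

N = sin Δλ·cos φ₂ = -0.0204;  D = cos φ₁ sin φ₂ − sin φ₁ cos φ₂ cos Δλ = -0.2696
initial course = atan2(N, D) = 184.32°

184.3°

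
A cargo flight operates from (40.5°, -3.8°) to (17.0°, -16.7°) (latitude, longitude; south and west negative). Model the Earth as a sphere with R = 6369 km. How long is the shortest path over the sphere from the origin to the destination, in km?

2891 km

cos σ = sin φ₁ sin φ₂ + cos φ₁ cos φ₂ cos Δλ
      = sin(40.50°)sin(17.00°) + cos(40.50°)cos(17.00°)cos(-12.90°) = 0.8987
σ = 26.011° → d = Rσ = 6369·0.45398 = 2891 km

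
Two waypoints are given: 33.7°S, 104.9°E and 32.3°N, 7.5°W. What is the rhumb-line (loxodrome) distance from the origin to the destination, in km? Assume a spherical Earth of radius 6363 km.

Rhumb course C = atan2(Δλ, Δψ) with Δψ = ln[tan(π/4+φ₂/2)/tan(π/4+φ₁/2)] = +1.2216, Δλ = -1.9618 → C = 301.91°
d = R·|Δφ| / |cos C| = 6363·1.15192 / 0.52859 = 13866 km

13866 km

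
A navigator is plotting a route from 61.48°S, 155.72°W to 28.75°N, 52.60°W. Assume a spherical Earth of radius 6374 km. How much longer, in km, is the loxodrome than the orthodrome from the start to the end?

Great circle: cos σ = sin φ₁ sin φ₂ + cos φ₁ cos φ₂ cos Δλ,  σ = 2.1149 rad → d_gc = 13480.30 km
Rhumb line: Δψ = +1.8941, q = Δφ/Δψ = 0.8314, d_rh = R√(Δφ²+q²Δλ²) = 13846.77 km
Excess = 13846.77 − 13480.30 = 366.47 ≈ 366 km

366 km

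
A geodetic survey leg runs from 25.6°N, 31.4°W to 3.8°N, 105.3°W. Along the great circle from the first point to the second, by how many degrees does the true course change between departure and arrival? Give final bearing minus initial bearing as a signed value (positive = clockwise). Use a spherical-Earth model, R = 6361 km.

-22.0°

At departure: θ₁ = atan2(sin Δλ cos φ₂, cos φ₁ sin φ₂ − sin φ₁ cos φ₂ cos Δλ) = 266.43°
At arrival: θ₂ = atan2(sin Δλ cos φ₁, −cos φ₂ sin φ₁ + sin φ₂ cos φ₁ cos Δλ) = 244.43°
Δθ = θ₂ − θ₁ = -22.0°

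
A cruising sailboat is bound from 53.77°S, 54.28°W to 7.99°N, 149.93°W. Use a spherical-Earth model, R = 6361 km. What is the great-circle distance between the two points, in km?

11077 km

cos σ = sin φ₁ sin φ₂ + cos φ₁ cos φ₂ cos Δλ
      = sin(-53.77°)sin(7.99°) + cos(-53.77°)cos(7.99°)cos(-95.65°) = -0.1697
σ = 99.773° → d = Rσ = 6361·1.74137 = 11077 km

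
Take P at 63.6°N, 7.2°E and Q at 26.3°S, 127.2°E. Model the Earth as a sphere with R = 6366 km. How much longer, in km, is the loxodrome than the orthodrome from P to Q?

690 km

Great circle: cos σ = sin φ₁ sin φ₂ + cos φ₁ cos φ₂ cos Δλ,  σ = 2.2095 rad → d_gc = 14065.8 km
Rhumb line: Δψ = -1.9261, q = Δφ/Δψ = 0.8146, d_rh = R√(Δφ²+q²Δλ²) = 14755.9 km
Excess = 14755.9 − 14065.8 = 690.1 ≈ 690 km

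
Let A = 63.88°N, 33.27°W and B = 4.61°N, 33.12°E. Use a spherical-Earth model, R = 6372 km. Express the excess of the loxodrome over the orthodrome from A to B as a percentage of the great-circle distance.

2.3%

Great circle: σ = 1.3203 rad → d_gc = Rσ = 8412.7 km
Rhumb: Δφ = -1.0345, Δλ = +1.1587, Δψ = -1.3806, q = Δφ/Δψ = 0.7493 → d_rh = R√(Δφ²+q²Δλ²) = 8605.5 km
Excess = (8605.5 − 8412.7) / 8412.7 = 192.8 / 8412.7 = 2.29% ≈ 2.3%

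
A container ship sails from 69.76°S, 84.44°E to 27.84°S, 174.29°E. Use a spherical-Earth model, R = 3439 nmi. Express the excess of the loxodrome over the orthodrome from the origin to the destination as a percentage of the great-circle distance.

Great circle: σ = 1.1163 rad → d_gc = Rσ = 3839.1 nmi
Rhumb: Δφ = +0.7316, Δλ = +1.5682, Δψ = +1.2170, q = Δφ/Δψ = 0.6012 → d_rh = R√(Δφ²+q²Δλ²) = 4103.9 nmi
Excess = (4103.9 − 3839.1) / 3839.1 = 264.8 / 3839.1 = 6.90% ≈ 6.9%

6.9%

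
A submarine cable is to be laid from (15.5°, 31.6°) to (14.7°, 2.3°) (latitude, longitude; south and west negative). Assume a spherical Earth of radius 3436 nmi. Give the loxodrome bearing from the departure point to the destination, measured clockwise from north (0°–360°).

Meridional parts: M(φ₁)=+0.2739, M(φ₂)=+0.2594 → ΔM = -0.0145;  Δλ = -0.5114 rad
tan C = Δλ / ΔM = +35.3601 → C = 268.38°

268.4°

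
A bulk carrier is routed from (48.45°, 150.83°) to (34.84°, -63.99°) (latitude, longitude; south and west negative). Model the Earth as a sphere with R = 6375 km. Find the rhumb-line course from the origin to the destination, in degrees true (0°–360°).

Meridional parts: M(φ₁)=+0.9693, M(φ₂)=+0.6494 → ΔM = -0.3198;  Δλ = +2.5339 rad
tan C = Δλ / ΔM = -7.9227 → C = 97.19°

97.2°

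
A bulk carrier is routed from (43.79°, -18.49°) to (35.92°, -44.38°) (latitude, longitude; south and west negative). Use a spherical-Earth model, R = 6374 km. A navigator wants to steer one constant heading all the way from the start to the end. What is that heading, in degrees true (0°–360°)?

Meridional parts: M(φ₁)=+0.8518, M(φ₂)=+0.6726 → ΔM = -0.1793;  Δλ = -0.4519 rad
tan C = Δλ / ΔM = +2.5206 → C = 248.36°

248.4°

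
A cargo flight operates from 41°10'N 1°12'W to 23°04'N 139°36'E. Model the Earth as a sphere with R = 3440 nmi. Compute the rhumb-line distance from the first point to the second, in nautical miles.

Rhumb course C = atan2(Δλ, Δψ) with Δψ = ln[tan(π/4+φ₂/2)/tan(π/4+φ₁/2)] = -0.3758, Δλ = +2.4574 → C = 98.69°
d = R·|Δφ| / |cos C| = 3440·0.31590 / 0.15117 = 7189 nmi

7189 nmi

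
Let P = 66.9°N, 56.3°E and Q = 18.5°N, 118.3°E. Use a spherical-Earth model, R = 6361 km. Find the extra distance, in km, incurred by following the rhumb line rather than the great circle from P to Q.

Great circle: cos σ = sin φ₁ sin φ₂ + cos φ₁ cos φ₂ cos Δλ,  σ = 1.0854 rad → d_gc = 6904.39 km
Rhumb line: Δψ = -1.2592, q = Δφ/Δψ = 0.6708, d_rh = R√(Δφ²+q²Δλ²) = 7084.88 km
Excess = 7084.88 − 6904.39 = 180.49 ≈ 180 km

180 km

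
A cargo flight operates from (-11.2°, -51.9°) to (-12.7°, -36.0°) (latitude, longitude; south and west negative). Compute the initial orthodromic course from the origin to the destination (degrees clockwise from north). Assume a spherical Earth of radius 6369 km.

N = sin Δλ·cos φ₂ = +0.2673;  D = cos φ₁ sin φ₂ − sin φ₁ cos φ₂ cos Δλ = -0.0334
initial course = atan2(N, D) = 97.13°

97.1°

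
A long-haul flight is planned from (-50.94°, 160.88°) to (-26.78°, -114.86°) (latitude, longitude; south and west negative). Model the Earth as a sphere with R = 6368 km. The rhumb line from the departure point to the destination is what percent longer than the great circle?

4.3%

Great circle: σ = 1.1526 rad → d_gc = Rσ = 7339.7 km
Rhumb: Δφ = +0.4217, Δλ = +1.4706, Δψ = +0.5511, q = Δφ/Δψ = 0.7652 → d_rh = R√(Δφ²+q²Δλ²) = 7652.7 km
Excess = (7652.7 − 7339.7) / 7339.7 = 313.0 / 7339.7 = 4.26% ≈ 4.3%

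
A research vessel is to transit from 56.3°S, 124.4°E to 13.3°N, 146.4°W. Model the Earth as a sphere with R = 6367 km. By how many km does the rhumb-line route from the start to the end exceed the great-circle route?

Great circle: cos σ = sin φ₁ sin φ₂ + cos φ₁ cos φ₂ cos Δλ,  σ = 1.7557 rad → d_gc = 11178.54 km
Rhumb line: Δψ = +1.4287, q = Δφ/Δψ = 0.8503, d_rh = R√(Δφ²+q²Δλ²) = 11439.00 km
Excess = 11439.00 − 11178.54 = 260.46 ≈ 260 km

260 km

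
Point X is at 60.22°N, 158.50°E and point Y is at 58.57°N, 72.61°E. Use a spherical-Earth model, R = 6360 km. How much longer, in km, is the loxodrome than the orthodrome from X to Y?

Great circle: cos σ = sin φ₁ sin φ₂ + cos φ₁ cos φ₂ cos Δλ,  σ = 0.7088 rad → d_gc = 4507.9 km
Rhumb line: Δψ = -0.0566, q = Δφ/Δψ = 0.5090, d_rh = R√(Δφ²+q²Δλ²) = 4856.3 km
Excess = 4856.3 − 4507.9 = 348.4 ≈ 348 km

348 km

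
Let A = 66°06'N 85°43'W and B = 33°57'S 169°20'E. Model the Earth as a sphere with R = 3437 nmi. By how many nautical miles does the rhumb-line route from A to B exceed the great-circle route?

Great circle: cos σ = sin φ₁ sin φ₂ + cos φ₁ cos φ₂ cos Δλ,  σ = 2.2109 rad → d_gc = 7598.9 nmi
Rhumb line: Δψ = -2.1835, q = Δφ/Δψ = 0.7997, d_rh = R√(Δφ²+q²Δλ²) = 7833.9 nmi
Excess = 7833.9 − 7598.9 = 235.0 ≈ 235 nmi

235 nmi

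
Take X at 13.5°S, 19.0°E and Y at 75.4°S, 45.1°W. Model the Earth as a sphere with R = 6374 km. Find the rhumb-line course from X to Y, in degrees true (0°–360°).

Meridional parts: M(φ₁)=-0.2378, M(φ₂)=-2.0549 → ΔM = -1.8171;  Δλ = -1.1188 rad
tan C = Δλ / ΔM = +0.6157 → C = 211.62°

211.6°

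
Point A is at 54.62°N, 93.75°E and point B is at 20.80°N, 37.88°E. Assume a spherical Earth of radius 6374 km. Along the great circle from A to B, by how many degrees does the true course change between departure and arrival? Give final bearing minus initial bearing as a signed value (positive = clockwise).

At departure: θ₁ = atan2(sin Δλ cos φ₂, cos φ₁ sin φ₂ − sin φ₁ cos φ₂ cos Δλ) = 253.99°
At arrival: θ₂ = atan2(sin Δλ cos φ₁, −cos φ₂ sin φ₁ + sin φ₂ cos φ₁ cos Δλ) = 216.54°
Δθ = θ₂ − θ₁ = -37.5°

-37.5°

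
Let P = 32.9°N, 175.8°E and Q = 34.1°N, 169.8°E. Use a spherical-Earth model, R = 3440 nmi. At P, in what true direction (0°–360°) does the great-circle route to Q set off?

285.1°

θ = atan2( sin Δλ·cos φ₂ ,  cos φ₁ sin φ₂ − sin φ₁ cos φ₂ cos Δλ )
  = atan2(-0.0866, +0.0234) = 285.13°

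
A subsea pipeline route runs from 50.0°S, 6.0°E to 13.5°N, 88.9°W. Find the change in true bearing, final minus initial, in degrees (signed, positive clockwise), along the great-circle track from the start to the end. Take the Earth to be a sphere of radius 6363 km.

+43.7°

Initial bearing θ₁ = atan2(sin Δλ cos φ₂, cos φ₁ sin φ₂ − sin φ₁ cos φ₂ cos Δλ) = 275.10°
Final bearing θ₂ = (initial bearing from the destination back to the start) + 180° = 318.82°
Δθ = θ₂ − θ₁ = +43.7°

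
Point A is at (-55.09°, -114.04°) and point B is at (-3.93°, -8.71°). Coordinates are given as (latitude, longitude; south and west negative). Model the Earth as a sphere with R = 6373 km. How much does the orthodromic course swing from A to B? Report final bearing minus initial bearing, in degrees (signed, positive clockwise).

At departure: θ₁ = atan2(sin Δλ cos φ₂, cos φ₁ sin φ₂ − sin φ₁ cos φ₂ cos Δλ) = 104.87°
At arrival: θ₂ = atan2(sin Δλ cos φ₁, −cos φ₂ sin φ₁ + sin φ₂ cos φ₁ cos Δλ) = 33.67°
Δθ = θ₂ − θ₁ = -71.2°

-71.2°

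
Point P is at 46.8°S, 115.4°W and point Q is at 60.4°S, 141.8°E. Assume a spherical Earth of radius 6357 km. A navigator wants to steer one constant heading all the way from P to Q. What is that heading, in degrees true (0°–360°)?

Meridional parts: M(φ₁)=-0.9265, M(φ₂)=-1.3310 → ΔM = -0.4045;  Δλ = -1.7942 rad
tan C = Δλ / ΔM = +4.4358 → C = 257.30°

257.3°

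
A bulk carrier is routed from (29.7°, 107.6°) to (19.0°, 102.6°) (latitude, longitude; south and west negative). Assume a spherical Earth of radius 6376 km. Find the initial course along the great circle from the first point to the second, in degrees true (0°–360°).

θ = atan2( sin Δλ·cos φ₂ ,  cos φ₁ sin φ₂ − sin φ₁ cos φ₂ cos Δλ )
  = atan2(-0.0824, -0.1839) = 204.14°

204.1°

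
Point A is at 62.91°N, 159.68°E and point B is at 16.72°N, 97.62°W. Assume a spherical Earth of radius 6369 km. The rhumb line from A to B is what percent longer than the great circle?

7.4%

Great circle: σ = 1.4099 rad → d_gc = Rσ = 8979.4 km
Rhumb: Δφ = -0.8062, Δλ = +1.7925, Δψ = -1.1273, q = Δφ/Δψ = 0.7151 → d_rh = R√(Δφ²+q²Δλ²) = 9644.5 km
Excess = (9644.5 − 8979.4) / 8979.4 = 665.1 / 8979.4 = 7.41% ≈ 7.4%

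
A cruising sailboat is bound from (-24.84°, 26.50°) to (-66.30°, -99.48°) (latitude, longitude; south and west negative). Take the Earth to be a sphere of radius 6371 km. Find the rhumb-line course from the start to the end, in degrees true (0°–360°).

243.1°

Δψ = ln[tan(π/4+φ₂/2)/tan(π/4+φ₁/2)] = -1.1137
Δλ = -2.1988 rad (taken the short way round)
course = atan2(Δλ, Δψ) = 243.14°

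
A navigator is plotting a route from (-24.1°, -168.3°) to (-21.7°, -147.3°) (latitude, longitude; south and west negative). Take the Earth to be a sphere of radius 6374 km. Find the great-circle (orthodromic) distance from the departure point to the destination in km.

Haversine: a = sin²(Δφ/2)+cos φ₁ cos φ₂ sin²(Δλ/2) = 0.02861;  σ = 2·atan2(√a,√(1−a))
σ = 19.475° → d = Rσ = 6374·0.33990 = 2166 km

2166 km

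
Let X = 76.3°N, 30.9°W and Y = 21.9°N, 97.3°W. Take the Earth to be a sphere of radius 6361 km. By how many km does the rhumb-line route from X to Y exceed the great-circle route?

253 km

Great circle: cos σ = sin φ₁ sin φ₂ + cos φ₁ cos φ₂ cos Δλ,  σ = 1.1036 rad → d_gc = 7020.2 km
Rhumb line: Δψ = -1.7273, q = Δφ/Δψ = 0.5497, d_rh = R√(Δφ²+q²Δλ²) = 7272.9 km
Excess = 7272.9 − 7020.2 = 252.7 ≈ 253 km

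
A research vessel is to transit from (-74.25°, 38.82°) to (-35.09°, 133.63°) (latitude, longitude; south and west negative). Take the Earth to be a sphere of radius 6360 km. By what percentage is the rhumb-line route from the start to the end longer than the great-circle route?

8.7%

Great circle: σ = 1.0067 rad → d_gc = Rσ = 6402.6 km
Rhumb: Δφ = +0.6835, Δλ = +1.6547, Δψ = +1.3235, q = Δφ/Δψ = 0.5164 → d_rh = R√(Δφ²+q²Δλ²) = 6959.5 km
Excess = (6959.5 − 6402.6) / 6402.6 = 556.9 / 6402.6 = 8.70% ≈ 8.7%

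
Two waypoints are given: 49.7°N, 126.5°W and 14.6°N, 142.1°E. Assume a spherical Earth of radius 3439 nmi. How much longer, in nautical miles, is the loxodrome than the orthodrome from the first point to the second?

Great circle: cos σ = sin φ₁ sin φ₂ + cos φ₁ cos φ₂ cos Δλ,  σ = 1.3929 rad → d_gc = 4790.2 nmi
Rhumb line: Δψ = -0.7449, q = Δφ/Δψ = 0.8224, d_rh = R√(Δφ²+q²Δλ²) = 4979.1 nmi
Excess = 4979.1 − 4790.2 = 188.9 ≈ 189 nmi

189 nmi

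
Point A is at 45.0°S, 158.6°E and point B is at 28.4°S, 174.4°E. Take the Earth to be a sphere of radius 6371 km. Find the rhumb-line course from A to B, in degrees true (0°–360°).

37.1°

Meridional parts: M(φ₁)=-0.8814, M(φ₂)=-0.5173 → ΔM = +0.3641;  Δλ = +0.2758 rad
tan C = Δλ / ΔM = +0.7575 → C = 37.14°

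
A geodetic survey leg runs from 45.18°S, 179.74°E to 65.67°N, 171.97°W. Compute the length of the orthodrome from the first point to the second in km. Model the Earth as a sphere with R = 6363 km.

12331 km

Haversine: a = sin²(Δφ/2)+cos φ₁ cos φ₂ sin²(Δλ/2) = 0.67948;  σ = 2·atan2(√a,√(1−a))
σ = 111.036° → d = Rσ = 6363·1.93795 = 12331 km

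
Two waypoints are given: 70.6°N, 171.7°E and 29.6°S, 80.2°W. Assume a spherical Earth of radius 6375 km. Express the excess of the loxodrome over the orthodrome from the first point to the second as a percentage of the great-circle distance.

4.6%

Great circle: σ = 2.1599 rad → d_gc = Rσ = 13769.4 km
Rhumb: Δφ = -1.7488, Δλ = +1.8867, Δψ = -2.3077, q = Δφ/Δψ = 0.7578 → d_rh = R√(Δφ²+q²Δλ²) = 14400.4 km
Excess = (14400.4 − 13769.4) / 13769.4 = 631.0 / 13769.4 = 4.58% ≈ 4.6%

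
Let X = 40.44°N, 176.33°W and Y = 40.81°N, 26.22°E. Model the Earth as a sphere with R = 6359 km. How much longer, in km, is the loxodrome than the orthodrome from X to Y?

Great circle: cos σ = sin φ₁ sin φ₂ + cos φ₁ cos φ₂ cos Δλ,  σ = 1.6791 rad → d_gc = 10677.3 km
Rhumb line: Δψ = +0.0085, q = Δφ/Δψ = 0.7590, d_rh = R√(Δφ²+q²Δλ²) = 13263.1 km
Excess = 13263.1 − 10677.3 = 2585.8 ≈ 2586 km

2586 km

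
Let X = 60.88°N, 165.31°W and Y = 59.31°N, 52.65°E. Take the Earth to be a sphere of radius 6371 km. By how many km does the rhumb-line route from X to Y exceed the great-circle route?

1619 km

Great circle: cos σ = sin φ₁ sin φ₂ + cos φ₁ cos φ₂ cos Δλ,  σ = 0.9819 rad → d_gc = 6255.9 km
Rhumb line: Δψ = -0.0550, q = Δφ/Δψ = 0.4985, d_rh = R√(Δφ²+q²Δλ²) = 7874.6 km
Excess = 7874.6 − 6255.9 = 1618.7 ≈ 1619 km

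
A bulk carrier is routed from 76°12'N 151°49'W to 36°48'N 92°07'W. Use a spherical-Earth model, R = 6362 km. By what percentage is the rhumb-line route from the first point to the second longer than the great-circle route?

3.3%

Great circle: σ = 0.8256 rad → d_gc = Rσ = 5252.6 km
Rhumb: Δφ = -0.6877, Δλ = +1.0420, Δψ = -1.4202, q = Δφ/Δψ = 0.4842 → d_rh = R√(Δφ²+q²Δλ²) = 5426.0 km
Excess = (5426.0 − 5252.6) / 5252.6 = 173.4 / 5252.6 = 3.30% ≈ 3.3%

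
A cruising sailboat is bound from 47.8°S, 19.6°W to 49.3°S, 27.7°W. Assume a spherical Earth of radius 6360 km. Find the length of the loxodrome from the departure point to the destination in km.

618 km

Δψ = ln[tan(π/4+φ₂/2)/tan(π/4+φ₁/2)] = -0.0396;  Δφ = -0.0262 rad,  Δλ = -0.1414 rad
q = Δφ/Δψ = 0.6619
d = R·√(Δφ² + q²Δλ²) = 6360·0.09717 = 618 km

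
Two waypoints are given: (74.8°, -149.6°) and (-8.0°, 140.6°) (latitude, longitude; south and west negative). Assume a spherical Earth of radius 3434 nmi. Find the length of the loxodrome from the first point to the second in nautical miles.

5701 nmi

Δψ = ln[tan(π/4+φ₂/2)/tan(π/4+φ₁/2)] = -2.1543;  Δφ = -1.4451 rad,  Δλ = -1.2182 rad
q = Δφ/Δψ = 0.6708
d = R·√(Δφ² + q²Δλ²) = 3434·1.66020 = 5701 nmi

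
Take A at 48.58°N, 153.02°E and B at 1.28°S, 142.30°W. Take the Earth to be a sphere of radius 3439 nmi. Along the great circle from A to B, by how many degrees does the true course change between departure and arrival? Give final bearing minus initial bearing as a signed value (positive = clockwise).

At departure: θ₁ = atan2(sin Δλ cos φ₂, cos φ₁ sin φ₂ − sin φ₁ cos φ₂ cos Δλ) = 110.36°
At arrival: θ₂ = atan2(sin Δλ cos φ₁, −cos φ₂ sin φ₁ + sin φ₂ cos φ₁ cos Δλ) = 141.66°
Δθ = θ₂ − θ₁ = +31.3°

+31.3°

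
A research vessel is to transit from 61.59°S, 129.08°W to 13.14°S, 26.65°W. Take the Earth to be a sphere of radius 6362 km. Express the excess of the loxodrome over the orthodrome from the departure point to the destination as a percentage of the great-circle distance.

Great circle: σ = 1.4704 rad → d_gc = Rσ = 9354.7 km
Rhumb: Δφ = +0.8456, Δλ = +1.7877, Δψ = +1.1425, q = Δφ/Δψ = 0.7402 → d_rh = R√(Δφ²+q²Δλ²) = 9990.5 km
Excess = (9990.5 − 9354.7) / 9354.7 = 635.8 / 9354.7 = 6.80% ≈ 6.8%

6.8%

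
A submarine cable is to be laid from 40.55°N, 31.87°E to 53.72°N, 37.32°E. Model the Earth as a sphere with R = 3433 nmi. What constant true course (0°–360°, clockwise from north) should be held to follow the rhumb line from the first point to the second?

Meridional parts: M(φ₁)=+0.7755, M(φ₂)=+1.1159 → ΔM = +0.3404;  Δλ = +0.0951 rad
tan C = Δλ / ΔM = +0.2794 → C = 15.61°

15.6°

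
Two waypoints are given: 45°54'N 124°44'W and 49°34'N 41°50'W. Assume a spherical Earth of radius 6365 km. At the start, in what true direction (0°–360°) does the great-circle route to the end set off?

53.7°

N = sin Δλ·cos φ₂ = +0.6436;  D = cos φ₁ sin φ₂ − sin φ₁ cos φ₂ cos Δλ = +0.4721
initial course = atan2(N, D) = 53.74°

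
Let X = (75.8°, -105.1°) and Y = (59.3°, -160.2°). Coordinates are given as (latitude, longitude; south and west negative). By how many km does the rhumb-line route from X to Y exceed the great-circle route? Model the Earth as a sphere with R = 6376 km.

Great circle: cos σ = sin φ₁ sin φ₂ + cos φ₁ cos φ₂ cos Δλ,  σ = 0.4389 rad → d_gc = 2798.2 km
Rhumb line: Δψ = -0.7902, q = Δφ/Δψ = 0.3644, d_rh = R√(Δφ²+q²Δλ²) = 2892.2 km
Excess = 2892.2 − 2798.2 = 94.0 ≈ 94 km

94 km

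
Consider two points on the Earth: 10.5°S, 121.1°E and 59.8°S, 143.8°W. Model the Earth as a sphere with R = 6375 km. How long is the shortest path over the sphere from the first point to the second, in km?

cos σ = sin φ₁ sin φ₂ + cos φ₁ cos φ₂ cos Δλ
      = sin(-10.50°)sin(-59.80°) + cos(-10.50°)cos(-59.80°)cos(95.10°) = 0.1135
σ = 83.481° → d = Rσ = 6375·1.45702 = 9288 km

9288 km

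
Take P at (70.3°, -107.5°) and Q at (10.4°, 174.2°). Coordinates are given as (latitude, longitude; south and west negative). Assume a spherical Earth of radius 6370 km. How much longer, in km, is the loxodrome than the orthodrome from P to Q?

Great circle: cos σ = sin φ₁ sin φ₂ + cos φ₁ cos φ₂ cos Δλ,  σ = 1.3313 rad → d_gc = 8480.5 km
Rhumb line: Δψ = -1.5683, q = Δφ/Δψ = 0.6666, d_rh = R√(Δφ²+q²Δλ²) = 8833.1 km
Excess = 8833.1 − 8480.5 = 352.6 ≈ 353 km

353 km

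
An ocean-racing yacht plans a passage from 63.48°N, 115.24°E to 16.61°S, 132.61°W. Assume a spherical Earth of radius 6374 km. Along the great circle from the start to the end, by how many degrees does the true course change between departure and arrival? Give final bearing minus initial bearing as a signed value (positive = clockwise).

Initial bearing θ₁ = atan2(sin Δλ cos φ₂, cos φ₁ sin φ₂ − sin φ₁ cos φ₂ cos Δλ) = 77.57°
Final bearing θ₂ = (initial bearing from the destination back to the start) + 180° = 152.93°
Δθ = θ₂ − θ₁ = +75.4°

+75.4°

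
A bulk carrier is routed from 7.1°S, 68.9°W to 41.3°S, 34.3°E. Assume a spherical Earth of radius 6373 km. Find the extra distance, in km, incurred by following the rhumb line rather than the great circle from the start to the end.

Great circle: cos σ = sin φ₁ sin φ₂ + cos φ₁ cos φ₂ cos Δλ,  σ = 1.6596 rad → d_gc = 10576.5 km
Rhumb line: Δψ = -0.6686, q = Δφ/Δψ = 0.8928, d_rh = R√(Δφ²+q²Δλ²) = 10931.5 km
Excess = 10931.5 − 10576.5 = 355.0 ≈ 355 km

355 km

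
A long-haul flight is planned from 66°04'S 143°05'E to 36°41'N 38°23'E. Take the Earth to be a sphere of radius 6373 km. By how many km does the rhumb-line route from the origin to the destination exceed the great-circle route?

406 km

Great circle: cos σ = sin φ₁ sin φ₂ + cos φ₁ cos φ₂ cos Δλ,  σ = 2.2505 rad → d_gc = 14342.6 km
Rhumb line: Δψ = +2.2405, q = Δφ/Δψ = 0.8004, d_rh = R√(Δφ²+q²Δλ²) = 14748.2 km
Excess = 14748.2 − 14342.6 = 405.6 ≈ 406 km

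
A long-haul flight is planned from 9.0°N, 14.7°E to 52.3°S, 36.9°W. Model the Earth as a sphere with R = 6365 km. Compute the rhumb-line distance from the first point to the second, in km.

Rhumb course C = atan2(Δλ, Δψ) with Δψ = ln[tan(π/4+φ₂/2)/tan(π/4+φ₁/2)] = -1.2324, Δλ = -0.9006 → C = 216.16°
d = R·|Δφ| / |cos C| = 6365·1.06989 / 0.80740 = 8434 km

8434 km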